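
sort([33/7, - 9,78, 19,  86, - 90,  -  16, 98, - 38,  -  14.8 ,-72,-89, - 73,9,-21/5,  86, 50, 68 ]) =[ - 90,- 89, - 73,- 72,-38,-16,-14.8,-9,-21/5, 33/7, 9, 19,50,68,78, 86,86,  98] 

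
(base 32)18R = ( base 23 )2aj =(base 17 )48f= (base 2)10100011011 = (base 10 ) 1307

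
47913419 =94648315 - 46734896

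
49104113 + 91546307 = 140650420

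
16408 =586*28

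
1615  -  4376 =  - 2761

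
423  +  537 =960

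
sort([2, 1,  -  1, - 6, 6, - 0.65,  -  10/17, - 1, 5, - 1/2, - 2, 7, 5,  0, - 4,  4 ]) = [ -6, - 4, - 2, - 1, - 1, - 0.65,  -  10/17,-1/2, 0  ,  1,2, 4, 5  ,  5,6, 7]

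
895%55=15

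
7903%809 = 622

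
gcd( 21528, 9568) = 2392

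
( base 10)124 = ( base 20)64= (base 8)174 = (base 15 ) 84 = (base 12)a4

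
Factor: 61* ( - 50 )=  - 3050 =- 2^1*5^2*61^1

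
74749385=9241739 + 65507646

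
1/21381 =1/21381 = 0.00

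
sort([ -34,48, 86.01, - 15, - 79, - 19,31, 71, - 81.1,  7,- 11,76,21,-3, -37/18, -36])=[- 81.1,  -  79, - 36, - 34,  -  19,-15, - 11 , - 3, -37/18,7,21 , 31, 48, 71, 76,86.01]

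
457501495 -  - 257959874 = 715461369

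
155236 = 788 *197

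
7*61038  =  427266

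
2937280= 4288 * 685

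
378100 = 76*4975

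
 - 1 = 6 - 7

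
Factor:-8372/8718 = - 4186/4359 = - 2^1*3^( - 1 )*7^1*13^1*23^1 * 1453^ ( - 1 ) 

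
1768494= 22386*79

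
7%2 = 1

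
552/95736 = 23/3989 = 0.01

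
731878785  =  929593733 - 197714948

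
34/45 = 34/45 = 0.76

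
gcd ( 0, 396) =396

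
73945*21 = 1552845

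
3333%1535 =263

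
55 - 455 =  - 400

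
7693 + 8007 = 15700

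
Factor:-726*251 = -2^1*  3^1*11^2*251^1  =  - 182226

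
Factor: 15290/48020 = 1529/4802=2^( - 1 )*7^( - 4 )*11^1 * 139^1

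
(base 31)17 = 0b100110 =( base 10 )38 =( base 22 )1G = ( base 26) 1C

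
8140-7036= 1104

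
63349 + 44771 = 108120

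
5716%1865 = 121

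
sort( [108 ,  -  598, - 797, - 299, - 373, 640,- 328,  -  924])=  [ -924, - 797,-598  , - 373, - 328, - 299, 108,640]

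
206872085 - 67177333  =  139694752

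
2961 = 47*63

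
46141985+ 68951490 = 115093475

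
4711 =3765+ 946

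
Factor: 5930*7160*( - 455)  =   - 2^4*5^3*7^1*13^1*179^1*593^1= -19318754000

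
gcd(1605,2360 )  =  5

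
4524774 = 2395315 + 2129459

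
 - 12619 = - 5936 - 6683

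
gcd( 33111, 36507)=849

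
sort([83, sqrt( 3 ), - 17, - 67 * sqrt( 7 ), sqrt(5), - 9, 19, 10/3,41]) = [  -  67*sqrt(7), - 17, - 9, sqrt( 3 ),  sqrt(5), 10/3, 19, 41,83 ] 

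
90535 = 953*95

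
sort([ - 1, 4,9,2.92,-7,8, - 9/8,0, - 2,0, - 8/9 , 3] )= [ - 7, - 2, - 9/8, - 1,  -  8/9,0,0,2.92,3, 4,  8,9]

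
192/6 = 32= 32.00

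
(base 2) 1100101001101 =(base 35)5A2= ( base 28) 879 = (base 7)24612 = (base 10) 6477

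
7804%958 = 140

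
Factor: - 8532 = -2^2*3^3*79^1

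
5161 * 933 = 4815213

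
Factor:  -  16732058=  -  2^1*7^1*293^1*4079^1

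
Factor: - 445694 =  - 2^1* 23^1*9689^1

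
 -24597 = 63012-87609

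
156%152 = 4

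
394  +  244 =638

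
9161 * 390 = 3572790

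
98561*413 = 40705693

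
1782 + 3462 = 5244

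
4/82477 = 4/82477=0.00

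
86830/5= 17366 = 17366.00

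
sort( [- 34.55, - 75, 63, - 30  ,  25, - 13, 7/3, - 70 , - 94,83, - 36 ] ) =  [ - 94, - 75, - 70, - 36,-34.55 , - 30,-13, 7/3, 25,63 , 83 ] 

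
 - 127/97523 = -1 + 97396/97523 = - 0.00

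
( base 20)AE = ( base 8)326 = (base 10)214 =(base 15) e4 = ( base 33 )6G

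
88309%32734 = 22841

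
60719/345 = 175 + 344/345=176.00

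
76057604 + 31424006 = 107481610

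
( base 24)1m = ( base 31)1F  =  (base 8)56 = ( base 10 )46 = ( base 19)28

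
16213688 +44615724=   60829412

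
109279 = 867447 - 758168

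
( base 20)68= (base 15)88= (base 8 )200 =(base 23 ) 5D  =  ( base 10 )128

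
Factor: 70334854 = 2^1 * 37^1*149^1*6379^1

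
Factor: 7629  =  3^1*2543^1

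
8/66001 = 8/66001 =0.00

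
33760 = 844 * 40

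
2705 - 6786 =-4081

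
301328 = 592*509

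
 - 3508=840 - 4348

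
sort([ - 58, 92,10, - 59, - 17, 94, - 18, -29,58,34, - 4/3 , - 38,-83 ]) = [-83 , - 59, -58,-38,-29, - 18, - 17, - 4/3, 10,34,58, 92,  94]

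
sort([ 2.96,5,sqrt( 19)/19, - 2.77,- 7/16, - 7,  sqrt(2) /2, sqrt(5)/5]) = [  -  7, - 2.77 , - 7/16,sqrt( 19 ) /19, sqrt(5 )/5,sqrt(2) /2,2.96,5 ]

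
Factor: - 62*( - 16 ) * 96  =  95232 = 2^10 * 3^1*31^1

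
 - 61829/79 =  - 783 + 28/79 = - 782.65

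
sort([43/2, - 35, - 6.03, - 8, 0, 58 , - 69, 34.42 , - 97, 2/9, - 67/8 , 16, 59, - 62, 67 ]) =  [ - 97, - 69,- 62, - 35, - 67/8, -8, - 6.03,0, 2/9, 16, 43/2 , 34.42, 58 , 59, 67 ] 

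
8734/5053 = 1 + 3681/5053  =  1.73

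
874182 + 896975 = 1771157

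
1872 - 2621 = -749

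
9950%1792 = 990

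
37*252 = 9324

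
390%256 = 134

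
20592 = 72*286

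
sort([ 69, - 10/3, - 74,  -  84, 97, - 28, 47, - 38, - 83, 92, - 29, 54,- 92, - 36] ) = [ - 92,  -  84, - 83, - 74, - 38,-36, - 29,- 28, - 10/3, 47, 54, 69,92,97] 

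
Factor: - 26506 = -2^1 * 29^1*457^1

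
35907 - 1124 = 34783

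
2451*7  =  17157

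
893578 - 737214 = 156364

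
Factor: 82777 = 23^1*59^1 * 61^1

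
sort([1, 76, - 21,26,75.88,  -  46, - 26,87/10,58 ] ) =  [ -46, - 26, - 21,1,87/10, 26,58,75.88,76]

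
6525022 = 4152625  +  2372397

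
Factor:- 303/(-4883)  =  3^1*19^(-1)*101^1*257^( - 1) 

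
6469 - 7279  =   - 810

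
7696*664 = 5110144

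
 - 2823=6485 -9308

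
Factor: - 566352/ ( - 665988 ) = 108/127 = 2^2 * 3^3 * 127^( - 1 )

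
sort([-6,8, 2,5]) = [ -6,2 , 5,8]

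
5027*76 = 382052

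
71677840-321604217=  - 249926377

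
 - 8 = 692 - 700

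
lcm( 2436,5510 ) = 231420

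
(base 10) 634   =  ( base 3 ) 212111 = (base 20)1be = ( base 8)1172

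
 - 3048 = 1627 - 4675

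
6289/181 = 34+ 135/181 = 34.75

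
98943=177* 559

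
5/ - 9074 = -1  +  9069/9074=   - 0.00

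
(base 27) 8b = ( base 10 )227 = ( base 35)6H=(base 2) 11100011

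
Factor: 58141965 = 3^1 * 5^1*7^1*553733^1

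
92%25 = 17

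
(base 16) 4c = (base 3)2211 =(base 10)76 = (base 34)28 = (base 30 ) 2g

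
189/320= 189/320 =0.59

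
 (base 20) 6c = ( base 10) 132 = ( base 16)84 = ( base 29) 4g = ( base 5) 1012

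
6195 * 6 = 37170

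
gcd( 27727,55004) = 1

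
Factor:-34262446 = - 2^1*17^1*1007719^1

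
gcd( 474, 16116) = 474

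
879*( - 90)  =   - 79110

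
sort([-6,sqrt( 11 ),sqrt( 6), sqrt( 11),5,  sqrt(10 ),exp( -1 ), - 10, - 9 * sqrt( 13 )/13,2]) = [ - 10,-6 , - 9*sqrt(13 )/13,exp(- 1),2, sqrt( 6),sqrt( 10),sqrt( 11 ), sqrt( 11 ),5]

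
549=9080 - 8531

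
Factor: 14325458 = 2^1*7^1*17^1*23^1*2617^1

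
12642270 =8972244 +3670026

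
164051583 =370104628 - 206053045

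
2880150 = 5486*525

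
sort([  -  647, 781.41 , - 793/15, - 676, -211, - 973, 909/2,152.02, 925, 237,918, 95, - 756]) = [ - 973, - 756  , - 676, - 647, - 211, - 793/15, 95,152.02, 237, 909/2,781.41,918 , 925]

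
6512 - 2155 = 4357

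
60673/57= 1064 + 25/57 = 1064.44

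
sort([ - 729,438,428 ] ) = [ - 729,428, 438] 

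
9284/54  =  4642/27 = 171.93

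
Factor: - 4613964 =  -2^2*3^1*384497^1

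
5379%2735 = 2644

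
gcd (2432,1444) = 76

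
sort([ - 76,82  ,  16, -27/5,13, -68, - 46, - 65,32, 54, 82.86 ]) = [ - 76,-68,-65,-46, - 27/5,13,16 , 32,54,82,82.86 ]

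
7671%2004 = 1659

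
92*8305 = 764060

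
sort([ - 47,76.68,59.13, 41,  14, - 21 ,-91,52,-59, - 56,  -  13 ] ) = [ - 91 , - 59,-56, - 47,  -  21, - 13,14, 41,52,59.13, 76.68 ] 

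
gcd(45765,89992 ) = 1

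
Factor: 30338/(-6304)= - 77/16 = - 2^(  -  4 )* 7^1*11^1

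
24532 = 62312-37780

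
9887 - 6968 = 2919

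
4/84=1/21 = 0.05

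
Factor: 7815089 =401^1*19489^1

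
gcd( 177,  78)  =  3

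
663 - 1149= - 486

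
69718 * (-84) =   -  5856312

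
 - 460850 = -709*650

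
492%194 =104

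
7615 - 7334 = 281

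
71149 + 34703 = 105852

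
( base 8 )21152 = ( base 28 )b6i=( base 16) 226A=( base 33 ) 82w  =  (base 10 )8810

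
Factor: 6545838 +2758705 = 9304543 = 47^1*197969^1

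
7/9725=7/9725 = 0.00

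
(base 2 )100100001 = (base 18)G1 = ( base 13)193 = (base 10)289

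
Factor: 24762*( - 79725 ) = -2^1*3^2*5^2*1063^1*4127^1  =  - 1974150450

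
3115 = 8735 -5620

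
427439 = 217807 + 209632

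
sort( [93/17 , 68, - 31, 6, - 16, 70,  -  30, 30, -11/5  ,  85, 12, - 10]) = [ - 31, - 30, - 16,-10, - 11/5,  93/17 , 6 , 12,30,  68, 70, 85]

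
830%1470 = 830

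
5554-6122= - 568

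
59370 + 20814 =80184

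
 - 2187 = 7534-9721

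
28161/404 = 69 + 285/404  =  69.71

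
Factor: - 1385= - 5^1*277^1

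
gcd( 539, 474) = 1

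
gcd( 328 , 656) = 328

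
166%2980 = 166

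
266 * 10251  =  2726766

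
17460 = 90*194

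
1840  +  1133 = 2973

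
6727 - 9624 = - 2897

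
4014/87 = 1338/29 = 46.14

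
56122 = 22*2551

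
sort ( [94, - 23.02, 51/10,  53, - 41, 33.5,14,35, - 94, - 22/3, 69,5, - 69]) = [-94, - 69, - 41,-23.02, - 22/3, 5 , 51/10,14, 33.5, 35, 53, 69,94]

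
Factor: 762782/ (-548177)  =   - 2^1*7^( - 1)*109^1*3499^1*78311^(-1)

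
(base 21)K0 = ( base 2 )110100100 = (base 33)CO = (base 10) 420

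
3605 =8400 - 4795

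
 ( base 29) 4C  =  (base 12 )a8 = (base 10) 128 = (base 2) 10000000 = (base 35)3n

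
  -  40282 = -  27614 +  - 12668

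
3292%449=149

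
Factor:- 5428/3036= -3^( - 1) *11^( - 1) *59^1 = - 59/33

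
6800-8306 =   -  1506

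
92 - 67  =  25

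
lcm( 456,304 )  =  912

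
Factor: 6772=2^2*1693^1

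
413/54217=413/54217 = 0.01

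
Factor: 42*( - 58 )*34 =- 82824 = - 2^3*3^1 * 7^1 * 17^1*29^1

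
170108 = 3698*46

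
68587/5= 68587/5= 13717.40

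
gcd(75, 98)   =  1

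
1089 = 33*33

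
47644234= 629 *75746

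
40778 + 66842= 107620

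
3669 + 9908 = 13577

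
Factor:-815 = -5^1*163^1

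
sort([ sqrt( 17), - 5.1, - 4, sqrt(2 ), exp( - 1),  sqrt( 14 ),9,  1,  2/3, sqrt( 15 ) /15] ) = [ - 5.1,-4,sqrt( 15) /15,exp(-1 ) , 2/3,1, sqrt( 2),sqrt( 14 ), sqrt(17),9 ] 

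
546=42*13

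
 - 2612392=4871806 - 7484198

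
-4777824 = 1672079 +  - 6449903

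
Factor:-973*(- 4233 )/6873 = 1372903/2291=7^1*17^1*29^( - 1)*79^(-1 )*83^1*139^1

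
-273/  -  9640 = 273/9640 = 0.03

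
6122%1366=658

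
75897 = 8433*9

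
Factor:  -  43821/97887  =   - 3^3*67^( - 1)*487^(-1)  *541^1 = -14607/32629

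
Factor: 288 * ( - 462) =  - 2^6*3^3*7^1 * 11^1=- 133056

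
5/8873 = 5/8873 = 0.00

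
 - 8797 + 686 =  - 8111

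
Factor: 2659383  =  3^2 * 41^1 * 7207^1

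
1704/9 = 189 + 1/3 = 189.33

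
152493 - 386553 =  - 234060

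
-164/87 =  - 164/87 =- 1.89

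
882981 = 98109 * 9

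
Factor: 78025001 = 19^1*4106579^1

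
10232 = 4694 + 5538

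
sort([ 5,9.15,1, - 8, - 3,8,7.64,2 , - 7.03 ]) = [ - 8,-7.03, - 3,1,2, 5,7.64,8,9.15] 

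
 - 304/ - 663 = 304/663 = 0.46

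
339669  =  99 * 3431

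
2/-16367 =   -  1+16365/16367 = - 0.00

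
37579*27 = 1014633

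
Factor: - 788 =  - 2^2*197^1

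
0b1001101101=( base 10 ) 621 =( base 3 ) 212000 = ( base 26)NN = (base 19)1DD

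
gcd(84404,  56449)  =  1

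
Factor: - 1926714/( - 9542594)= 963357/4771297 = 3^1*19^1*16901^1 *4771297^(-1)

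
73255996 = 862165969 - 788909973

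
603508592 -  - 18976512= 622485104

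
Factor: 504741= 3^1*168247^1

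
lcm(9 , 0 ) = 0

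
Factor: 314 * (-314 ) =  - 98596  =  - 2^2*157^2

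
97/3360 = 97/3360 = 0.03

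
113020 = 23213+89807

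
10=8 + 2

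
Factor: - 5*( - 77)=5^1*7^1*11^1= 385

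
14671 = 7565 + 7106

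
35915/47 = 764 + 7/47=764.15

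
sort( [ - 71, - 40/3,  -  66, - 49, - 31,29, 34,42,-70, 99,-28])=[ - 71 , - 70,-66, - 49,-31, - 28,  -  40/3,29,34,42,99]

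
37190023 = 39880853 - 2690830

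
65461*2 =130922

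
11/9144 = 11/9144=0.00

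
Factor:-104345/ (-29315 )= 509/143 = 11^ ( - 1)*13^ ( - 1 )*509^1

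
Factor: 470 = 2^1 * 5^1*47^1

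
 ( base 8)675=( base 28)FP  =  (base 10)445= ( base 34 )D3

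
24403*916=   22353148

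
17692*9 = 159228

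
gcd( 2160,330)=30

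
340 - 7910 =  - 7570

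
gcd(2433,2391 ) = 3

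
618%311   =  307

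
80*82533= 6602640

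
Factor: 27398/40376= 19/28= 2^ ( - 2)*7^( - 1)*19^1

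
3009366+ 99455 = 3108821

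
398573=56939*7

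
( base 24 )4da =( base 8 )5102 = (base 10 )2626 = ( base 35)251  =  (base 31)2mm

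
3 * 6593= 19779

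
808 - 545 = 263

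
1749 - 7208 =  - 5459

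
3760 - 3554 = 206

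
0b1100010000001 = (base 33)5P3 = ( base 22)CL3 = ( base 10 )6273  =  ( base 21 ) e4f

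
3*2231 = 6693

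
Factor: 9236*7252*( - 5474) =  - 366645629728 = - 2^5*7^3*17^1*23^1*37^1*2309^1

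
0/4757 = 0 = 0.00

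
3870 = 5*774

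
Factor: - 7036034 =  - 2^1*3518017^1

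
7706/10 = 3853/5 = 770.60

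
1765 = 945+820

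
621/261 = 2+ 11/29 = 2.38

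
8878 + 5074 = 13952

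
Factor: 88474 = 2^1*31^1*1427^1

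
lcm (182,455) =910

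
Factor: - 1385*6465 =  - 8954025 = - 3^1*  5^2*277^1 * 431^1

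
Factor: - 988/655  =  - 2^2*5^( - 1 )*13^1 * 19^1*131^( - 1)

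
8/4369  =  8/4369  =  0.00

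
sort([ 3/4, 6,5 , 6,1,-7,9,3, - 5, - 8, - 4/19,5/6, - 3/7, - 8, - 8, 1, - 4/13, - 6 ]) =[ - 8, - 8, - 8, - 7, - 6, -5, - 3/7, - 4/13, - 4/19, 3/4,5/6,  1, 1,3,  5,  6, 6, 9]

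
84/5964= 1/71 = 0.01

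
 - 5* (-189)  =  945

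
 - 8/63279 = -1 + 63271/63279 = -0.00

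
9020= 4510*2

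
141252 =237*596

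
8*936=7488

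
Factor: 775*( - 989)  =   - 5^2*23^1*31^1*43^1 = -  766475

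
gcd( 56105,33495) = 35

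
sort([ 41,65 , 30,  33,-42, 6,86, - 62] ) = [ - 62,-42,6,  30, 33, 41, 65,  86] 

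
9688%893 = 758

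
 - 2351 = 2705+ - 5056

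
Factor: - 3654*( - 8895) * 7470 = 2^2 * 3^5*5^2*7^1*29^1 * 83^1*593^1 = 242792405100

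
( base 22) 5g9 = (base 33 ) 2i9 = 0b101011011101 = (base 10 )2781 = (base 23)55l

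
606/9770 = 303/4885  =  0.06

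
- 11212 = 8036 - 19248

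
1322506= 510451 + 812055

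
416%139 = 138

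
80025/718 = 111  +  327/718 = 111.46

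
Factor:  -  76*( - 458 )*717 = 2^3*3^1 * 19^1 * 229^1*239^1=24957336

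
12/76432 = 3/19108 = 0.00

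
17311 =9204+8107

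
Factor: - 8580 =-2^2 *3^1*5^1*11^1*13^1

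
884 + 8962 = 9846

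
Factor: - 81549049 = - 113^1*271^1*2663^1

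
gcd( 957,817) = 1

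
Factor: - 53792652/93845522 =  -  26896326/46922761 =- 2^1*3^1 * 19^ ( - 1) * 43^( - 1 )*79^(-1 ) *727^( - 1 ) * 4482721^1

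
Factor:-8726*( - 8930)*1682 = 2^3  *  5^1*19^1*29^2*47^1*4363^1 = 131066788760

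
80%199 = 80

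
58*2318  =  134444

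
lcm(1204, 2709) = 10836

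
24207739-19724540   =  4483199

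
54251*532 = 28861532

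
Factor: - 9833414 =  - 2^1*4916707^1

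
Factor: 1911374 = 2^1*61^1*15667^1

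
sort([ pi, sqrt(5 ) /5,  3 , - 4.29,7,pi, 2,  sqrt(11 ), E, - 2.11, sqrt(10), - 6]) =[ - 6, - 4.29, - 2.11, sqrt(5) /5, 2,E, 3, pi,pi, sqrt( 10 ),sqrt (11), 7]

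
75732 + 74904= 150636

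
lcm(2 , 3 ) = 6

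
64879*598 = 38797642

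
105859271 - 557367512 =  - 451508241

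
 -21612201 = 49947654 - 71559855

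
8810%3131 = 2548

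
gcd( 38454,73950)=2958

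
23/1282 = 23/1282= 0.02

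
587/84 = 6  +  83/84 = 6.99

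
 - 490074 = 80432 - 570506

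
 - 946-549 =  - 1495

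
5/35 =1/7=0.14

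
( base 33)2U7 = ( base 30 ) 3fp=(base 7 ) 12154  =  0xC67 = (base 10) 3175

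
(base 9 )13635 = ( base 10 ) 9266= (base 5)244031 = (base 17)1F11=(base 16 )2432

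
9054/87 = 3018/29= 104.07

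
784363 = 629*1247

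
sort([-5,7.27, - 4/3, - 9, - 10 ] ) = [  -  10, -9, -5, - 4/3,7.27] 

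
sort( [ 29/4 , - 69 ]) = [ - 69,  29/4]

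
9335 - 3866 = 5469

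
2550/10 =255= 255.00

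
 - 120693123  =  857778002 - 978471125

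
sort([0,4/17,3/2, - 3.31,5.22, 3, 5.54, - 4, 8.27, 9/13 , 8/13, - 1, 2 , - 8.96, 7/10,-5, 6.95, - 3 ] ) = [ - 8.96, - 5, - 4 , - 3.31, - 3,-1, 0, 4/17,8/13, 9/13, 7/10,3/2, 2,3,5.22, 5.54, 6.95, 8.27]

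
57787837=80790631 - 23002794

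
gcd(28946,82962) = 2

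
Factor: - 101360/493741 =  - 2^4*5^1*7^1*23^( - 1)*181^1*21467^( - 1)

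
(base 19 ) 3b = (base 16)44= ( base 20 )38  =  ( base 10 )68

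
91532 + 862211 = 953743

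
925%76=13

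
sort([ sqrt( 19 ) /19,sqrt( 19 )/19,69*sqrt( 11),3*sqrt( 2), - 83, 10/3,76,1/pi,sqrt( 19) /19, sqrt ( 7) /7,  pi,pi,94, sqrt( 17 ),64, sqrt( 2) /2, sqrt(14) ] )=[-83,sqrt(19)/19,  sqrt( 19)/19,sqrt( 19 ) /19,1/pi , sqrt (7 ) /7,sqrt( 2) /2, pi,pi , 10/3,sqrt( 14), sqrt( 17 ),3*sqrt( 2 ),64, 76, 94,69 * sqrt( 11 )]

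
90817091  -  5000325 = 85816766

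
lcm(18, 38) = 342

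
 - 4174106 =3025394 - 7199500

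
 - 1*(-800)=800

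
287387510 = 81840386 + 205547124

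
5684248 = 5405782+278466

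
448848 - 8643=440205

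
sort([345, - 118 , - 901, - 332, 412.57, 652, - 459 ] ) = [ - 901, - 459, - 332, - 118, 345,  412.57,652 ] 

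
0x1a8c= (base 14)2696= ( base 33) 67V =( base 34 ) 5TU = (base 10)6796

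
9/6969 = 3/2323 = 0.00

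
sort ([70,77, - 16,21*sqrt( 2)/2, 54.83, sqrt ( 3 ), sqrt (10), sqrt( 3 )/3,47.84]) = [ - 16, sqrt(3 ) /3, sqrt( 3 ), sqrt(10 ),21*sqrt( 2) /2, 47.84,  54.83,70, 77 ] 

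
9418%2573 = 1699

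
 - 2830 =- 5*566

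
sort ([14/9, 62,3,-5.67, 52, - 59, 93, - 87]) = [ - 87, - 59,-5.67,14/9 , 3,52, 62,93]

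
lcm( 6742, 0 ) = 0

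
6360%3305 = 3055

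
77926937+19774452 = 97701389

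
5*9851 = 49255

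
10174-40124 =-29950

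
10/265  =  2/53 = 0.04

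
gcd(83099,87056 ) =1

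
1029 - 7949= - 6920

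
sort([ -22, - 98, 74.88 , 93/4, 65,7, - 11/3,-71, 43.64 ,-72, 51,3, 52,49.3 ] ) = [ - 98, - 72, - 71,  -  22, - 11/3, 3,7, 93/4, 43.64, 49.3, 51,52, 65, 74.88] 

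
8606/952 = 4303/476 = 9.04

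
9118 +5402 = 14520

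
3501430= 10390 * 337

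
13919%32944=13919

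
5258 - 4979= 279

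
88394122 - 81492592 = 6901530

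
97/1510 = 97/1510 = 0.06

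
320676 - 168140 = 152536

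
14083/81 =14083/81=173.86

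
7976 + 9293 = 17269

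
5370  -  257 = 5113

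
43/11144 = 43/11144 = 0.00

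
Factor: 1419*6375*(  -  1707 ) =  - 15441735375 = -3^3*5^3*11^1 * 17^1 * 43^1 *569^1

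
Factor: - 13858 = - 2^1*13^2 * 41^1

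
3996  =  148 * 27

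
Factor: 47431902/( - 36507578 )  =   - 23715951/18253789 = - 3^1*7^2*23^( - 1)*29^( - 1)*27367^( - 1)*161333^1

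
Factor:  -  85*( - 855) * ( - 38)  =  -2^1*3^2 *5^2 * 17^1  *  19^2= -2761650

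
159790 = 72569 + 87221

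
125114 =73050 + 52064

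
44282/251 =44282/251 = 176.42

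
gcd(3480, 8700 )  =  1740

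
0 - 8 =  - 8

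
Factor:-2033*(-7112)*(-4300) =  - 2^5*5^2 * 7^1*19^1*43^1*107^1*127^1 = -62172392800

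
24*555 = 13320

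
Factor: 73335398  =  2^1*31^1*727^1*1627^1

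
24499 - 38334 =-13835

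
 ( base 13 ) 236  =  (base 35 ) AX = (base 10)383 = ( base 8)577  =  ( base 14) 1d5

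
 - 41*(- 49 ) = 2009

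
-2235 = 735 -2970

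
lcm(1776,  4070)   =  97680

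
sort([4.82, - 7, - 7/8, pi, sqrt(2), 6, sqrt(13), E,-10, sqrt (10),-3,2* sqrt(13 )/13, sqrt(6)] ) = [ - 10, - 7 , - 3,- 7/8 , 2*sqrt (13)/13, sqrt( 2),sqrt(6),  E, pi,  sqrt(  10),sqrt(13),4.82,6 ] 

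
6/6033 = 2/2011 = 0.00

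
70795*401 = 28388795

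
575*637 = 366275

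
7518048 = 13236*568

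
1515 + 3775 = 5290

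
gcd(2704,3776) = 16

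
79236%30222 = 18792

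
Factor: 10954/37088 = 5477/18544 =2^( - 4)*19^ ( - 1 )*61^(-1)*5477^1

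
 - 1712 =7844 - 9556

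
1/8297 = 1/8297 = 0.00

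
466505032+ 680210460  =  1146715492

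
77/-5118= - 77/5118 =- 0.02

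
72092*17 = 1225564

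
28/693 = 4/99= 0.04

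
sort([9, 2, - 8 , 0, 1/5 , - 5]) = [-8, - 5, 0,1/5, 2, 9]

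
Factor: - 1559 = -1559^1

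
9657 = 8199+1458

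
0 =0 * 380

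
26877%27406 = 26877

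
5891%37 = 8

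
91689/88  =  1041 + 81/88 = 1041.92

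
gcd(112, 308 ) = 28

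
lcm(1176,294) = 1176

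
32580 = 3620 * 9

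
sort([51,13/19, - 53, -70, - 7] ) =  [ -70, - 53, - 7,13/19,51 ]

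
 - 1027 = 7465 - 8492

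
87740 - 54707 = 33033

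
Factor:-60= - 2^2*3^1*5^1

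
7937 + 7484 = 15421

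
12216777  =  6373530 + 5843247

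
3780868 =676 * 5593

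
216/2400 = 9/100  =  0.09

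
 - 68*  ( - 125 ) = 8500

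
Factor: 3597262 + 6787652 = 10384914 = 2^1*3^1*23^1*75253^1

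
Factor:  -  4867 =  - 31^1*157^1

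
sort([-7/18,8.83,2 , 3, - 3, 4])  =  [-3, - 7/18, 2, 3,4,8.83]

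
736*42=30912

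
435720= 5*87144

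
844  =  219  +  625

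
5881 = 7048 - 1167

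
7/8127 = 1/1161= 0.00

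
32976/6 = 5496 = 5496.00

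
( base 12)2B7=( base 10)427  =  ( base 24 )hj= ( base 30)e7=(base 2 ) 110101011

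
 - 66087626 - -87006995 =20919369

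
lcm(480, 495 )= 15840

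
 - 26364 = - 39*676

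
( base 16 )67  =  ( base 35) 2x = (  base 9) 124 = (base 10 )103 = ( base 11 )94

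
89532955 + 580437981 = 669970936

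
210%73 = 64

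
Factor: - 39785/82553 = - 5^1*31^( - 1)*73^1 * 109^1*2663^( - 1)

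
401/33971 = 401/33971 = 0.01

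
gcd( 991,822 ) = 1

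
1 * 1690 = 1690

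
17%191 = 17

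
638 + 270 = 908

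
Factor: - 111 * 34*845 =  - 3189030 = - 2^1*3^1*5^1*13^2*17^1*37^1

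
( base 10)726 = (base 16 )2D6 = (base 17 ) 28C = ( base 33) m0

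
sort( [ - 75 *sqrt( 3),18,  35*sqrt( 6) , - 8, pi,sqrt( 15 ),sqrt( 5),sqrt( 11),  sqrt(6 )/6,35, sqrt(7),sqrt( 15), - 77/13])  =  [ - 75*sqrt( 3) , - 8, - 77/13, sqrt ( 6)/6, sqrt( 5),sqrt(7 ),  pi,sqrt( 11 ),sqrt( 15),sqrt( 15),18,35,35*sqrt( 6)]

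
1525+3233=4758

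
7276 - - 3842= 11118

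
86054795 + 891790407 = 977845202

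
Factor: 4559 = 47^1 * 97^1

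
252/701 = 252/701 = 0.36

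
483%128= 99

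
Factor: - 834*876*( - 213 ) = 2^3*3^3*71^1*73^1 * 139^1 = 155614392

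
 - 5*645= - 3225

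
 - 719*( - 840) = 603960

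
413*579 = 239127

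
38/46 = 19/23 = 0.83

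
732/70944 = 61/5912 = 0.01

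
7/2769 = 7/2769 = 0.00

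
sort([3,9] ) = [ 3, 9]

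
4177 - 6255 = - 2078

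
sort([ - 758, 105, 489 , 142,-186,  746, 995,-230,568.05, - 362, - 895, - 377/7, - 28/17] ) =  [ - 895, - 758, -362,  -  230,-186, - 377/7,  -  28/17,105  ,  142,489,  568.05,746,995 ] 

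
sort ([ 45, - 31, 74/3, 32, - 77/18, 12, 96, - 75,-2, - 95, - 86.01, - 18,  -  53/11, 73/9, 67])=[-95, - 86.01, - 75 , - 31,-18 ,-53/11,-77/18, - 2, 73/9, 12, 74/3, 32,45, 67,96 ] 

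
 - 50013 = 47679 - 97692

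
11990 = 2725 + 9265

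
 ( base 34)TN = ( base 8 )1761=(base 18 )321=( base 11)838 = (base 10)1009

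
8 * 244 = 1952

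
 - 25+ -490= -515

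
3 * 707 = 2121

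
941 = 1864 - 923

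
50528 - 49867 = 661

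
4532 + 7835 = 12367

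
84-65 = 19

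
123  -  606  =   - 483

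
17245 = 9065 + 8180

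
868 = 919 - 51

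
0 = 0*7959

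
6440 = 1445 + 4995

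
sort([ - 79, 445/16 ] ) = [ - 79, 445/16 ]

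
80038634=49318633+30720001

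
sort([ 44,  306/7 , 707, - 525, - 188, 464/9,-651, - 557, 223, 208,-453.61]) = [ - 651 , - 557, - 525, - 453.61, - 188, 306/7, 44, 464/9,208, 223, 707 ]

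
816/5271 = 272/1757=0.15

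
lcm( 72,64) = 576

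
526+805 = 1331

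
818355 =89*9195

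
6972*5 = 34860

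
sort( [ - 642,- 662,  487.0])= [ - 662 , - 642, 487.0]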